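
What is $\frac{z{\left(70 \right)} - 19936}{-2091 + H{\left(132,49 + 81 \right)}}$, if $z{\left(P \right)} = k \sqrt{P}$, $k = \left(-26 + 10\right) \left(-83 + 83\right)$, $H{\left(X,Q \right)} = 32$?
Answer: $\frac{19936}{2059} \approx 9.6824$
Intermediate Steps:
$k = 0$ ($k = \left(-16\right) 0 = 0$)
$z{\left(P \right)} = 0$ ($z{\left(P \right)} = 0 \sqrt{P} = 0$)
$\frac{z{\left(70 \right)} - 19936}{-2091 + H{\left(132,49 + 81 \right)}} = \frac{0 - 19936}{-2091 + 32} = - \frac{19936}{-2059} = \left(-19936\right) \left(- \frac{1}{2059}\right) = \frac{19936}{2059}$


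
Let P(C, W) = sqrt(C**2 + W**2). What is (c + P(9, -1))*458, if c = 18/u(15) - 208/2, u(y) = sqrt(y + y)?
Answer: -47632 + 458*sqrt(82) + 1374*sqrt(30)/5 ≈ -41980.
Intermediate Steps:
u(y) = sqrt(2)*sqrt(y) (u(y) = sqrt(2*y) = sqrt(2)*sqrt(y))
c = -104 + 3*sqrt(30)/5 (c = 18/((sqrt(2)*sqrt(15))) - 208/2 = 18/(sqrt(30)) - 208*1/2 = 18*(sqrt(30)/30) - 104 = 3*sqrt(30)/5 - 104 = -104 + 3*sqrt(30)/5 ≈ -100.71)
(c + P(9, -1))*458 = ((-104 + 3*sqrt(30)/5) + sqrt(9**2 + (-1)**2))*458 = ((-104 + 3*sqrt(30)/5) + sqrt(81 + 1))*458 = ((-104 + 3*sqrt(30)/5) + sqrt(82))*458 = (-104 + sqrt(82) + 3*sqrt(30)/5)*458 = -47632 + 458*sqrt(82) + 1374*sqrt(30)/5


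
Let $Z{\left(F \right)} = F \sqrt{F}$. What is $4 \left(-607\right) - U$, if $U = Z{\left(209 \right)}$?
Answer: $-2428 - 209 \sqrt{209} \approx -5449.5$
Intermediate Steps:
$Z{\left(F \right)} = F^{\frac{3}{2}}$
$U = 209 \sqrt{209}$ ($U = 209^{\frac{3}{2}} = 209 \sqrt{209} \approx 3021.5$)
$4 \left(-607\right) - U = 4 \left(-607\right) - 209 \sqrt{209} = -2428 - 209 \sqrt{209}$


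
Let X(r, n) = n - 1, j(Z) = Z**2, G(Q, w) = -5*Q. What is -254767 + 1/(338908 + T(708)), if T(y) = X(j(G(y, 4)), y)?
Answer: -86522694704/339615 ≈ -2.5477e+5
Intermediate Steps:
X(r, n) = -1 + n
T(y) = -1 + y
-254767 + 1/(338908 + T(708)) = -254767 + 1/(338908 + (-1 + 708)) = -254767 + 1/(338908 + 707) = -254767 + 1/339615 = -86522694704/339615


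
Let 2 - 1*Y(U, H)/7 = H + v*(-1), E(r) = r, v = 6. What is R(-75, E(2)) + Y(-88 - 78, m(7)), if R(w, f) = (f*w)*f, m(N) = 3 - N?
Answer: -216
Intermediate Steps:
R(w, f) = w*f²
Y(U, H) = 56 - 7*H (Y(U, H) = 14 - 7*(H + 6*(-1)) = 14 - 7*(H - 6) = 14 - 7*(-6 + H) = 14 + (42 - 7*H) = 56 - 7*H)
R(-75, E(2)) + Y(-88 - 78, m(7)) = -75*2² + (56 - 7*(3 - 1*7)) = -75*4 + (56 - 7*(3 - 7)) = -300 + (56 - 7*(-4)) = -300 + (56 + 28) = -300 + 84 = -216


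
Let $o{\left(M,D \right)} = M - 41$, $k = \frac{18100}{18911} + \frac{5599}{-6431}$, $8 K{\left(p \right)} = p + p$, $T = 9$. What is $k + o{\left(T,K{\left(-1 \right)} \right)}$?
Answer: $- \frac{3881214101}{121616641} \approx -31.914$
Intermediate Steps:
$K{\left(p \right)} = \frac{p}{4}$ ($K{\left(p \right)} = \frac{p + p}{8} = \frac{2 p}{8} = \frac{p}{4}$)
$k = \frac{10518411}{121616641}$ ($k = 18100 \cdot \frac{1}{18911} + 5599 \left(- \frac{1}{6431}\right) = \frac{18100}{18911} - \frac{5599}{6431} = \frac{10518411}{121616641} \approx 0.086488$)
$o{\left(M,D \right)} = -41 + M$
$k + o{\left(T,K{\left(-1 \right)} \right)} = \frac{10518411}{121616641} + \left(-41 + 9\right) = \frac{10518411}{121616641} - 32 = - \frac{3881214101}{121616641}$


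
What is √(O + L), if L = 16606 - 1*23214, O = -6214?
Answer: I*√12822 ≈ 113.23*I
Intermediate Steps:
L = -6608 (L = 16606 - 23214 = -6608)
√(O + L) = √(-6214 - 6608) = √(-12822) = I*√12822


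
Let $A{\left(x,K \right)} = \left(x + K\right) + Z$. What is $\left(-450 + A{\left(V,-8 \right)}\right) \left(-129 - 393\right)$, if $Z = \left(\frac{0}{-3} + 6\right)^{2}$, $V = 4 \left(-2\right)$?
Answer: $224460$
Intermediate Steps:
$V = -8$
$Z = 36$ ($Z = \left(0 \left(- \frac{1}{3}\right) + 6\right)^{2} = \left(0 + 6\right)^{2} = 6^{2} = 36$)
$A{\left(x,K \right)} = 36 + K + x$ ($A{\left(x,K \right)} = \left(x + K\right) + 36 = \left(K + x\right) + 36 = 36 + K + x$)
$\left(-450 + A{\left(V,-8 \right)}\right) \left(-129 - 393\right) = \left(-450 - -20\right) \left(-129 - 393\right) = \left(-450 + 20\right) \left(-522\right) = \left(-430\right) \left(-522\right) = 224460$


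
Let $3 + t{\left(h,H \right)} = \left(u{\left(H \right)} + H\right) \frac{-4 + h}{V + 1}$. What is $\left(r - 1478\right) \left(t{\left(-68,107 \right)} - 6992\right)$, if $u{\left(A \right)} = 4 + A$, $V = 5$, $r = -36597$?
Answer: $365938825$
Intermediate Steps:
$t{\left(h,H \right)} = -3 + \left(4 + 2 H\right) \left(- \frac{2}{3} + \frac{h}{6}\right)$ ($t{\left(h,H \right)} = -3 + \left(\left(4 + H\right) + H\right) \frac{-4 + h}{5 + 1} = -3 + \left(4 + 2 H\right) \frac{-4 + h}{6} = -3 + \left(4 + 2 H\right) \left(-4 + h\right) \frac{1}{6} = -3 + \left(4 + 2 H\right) \left(- \frac{2}{3} + \frac{h}{6}\right)$)
$\left(r - 1478\right) \left(t{\left(-68,107 \right)} - 6992\right) = \left(-36597 - 1478\right) \left(\left(- \frac{17}{3} - \frac{428}{3} + \frac{2}{3} \left(-68\right) + \frac{1}{3} \cdot 107 \left(-68\right)\right) - 6992\right) = - 38075 \left(\left(- \frac{17}{3} - \frac{428}{3} - \frac{136}{3} - \frac{7276}{3}\right) - 6992\right) = - 38075 \left(-2619 - 6992\right) = \left(-38075\right) \left(-9611\right) = 365938825$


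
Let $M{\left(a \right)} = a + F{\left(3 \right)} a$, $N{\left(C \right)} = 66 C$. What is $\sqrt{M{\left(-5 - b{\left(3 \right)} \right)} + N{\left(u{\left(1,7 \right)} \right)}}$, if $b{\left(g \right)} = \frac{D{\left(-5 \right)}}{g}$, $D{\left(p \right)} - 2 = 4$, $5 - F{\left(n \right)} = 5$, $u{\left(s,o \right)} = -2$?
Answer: $i \sqrt{139} \approx 11.79 i$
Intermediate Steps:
$F{\left(n \right)} = 0$ ($F{\left(n \right)} = 5 - 5 = 0$)
$D{\left(p \right)} = 6$ ($D{\left(p \right)} = 2 + 4 = 6$)
$b{\left(g \right)} = \frac{6}{g}$
$M{\left(a \right)} = a$ ($M{\left(a \right)} = a + 0 a = a + 0 = a$)
$\sqrt{M{\left(-5 - b{\left(3 \right)} \right)} + N{\left(u{\left(1,7 \right)} \right)}} = \sqrt{\left(-5 - \frac{6}{3}\right) + 66 \left(-2\right)} = \sqrt{\left(-5 - 6 \cdot \frac{1}{3}\right) - 132} = \sqrt{\left(-5 - 2\right) - 132} = \sqrt{-7 - 132} = \sqrt{-139} = i \sqrt{139}$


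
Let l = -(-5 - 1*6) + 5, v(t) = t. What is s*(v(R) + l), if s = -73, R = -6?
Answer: -730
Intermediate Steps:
l = 16 (l = -(-5 - 6) + 5 = -1*(-11) + 5 = 11 + 5 = 16)
s*(v(R) + l) = -73*(-6 + 16) = -73*10 = -730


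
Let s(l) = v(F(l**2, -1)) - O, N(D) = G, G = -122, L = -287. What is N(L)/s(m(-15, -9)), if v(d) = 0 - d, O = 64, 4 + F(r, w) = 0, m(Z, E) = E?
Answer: 61/30 ≈ 2.0333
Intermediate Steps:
F(r, w) = -4 (F(r, w) = -4 + 0 = -4)
v(d) = -d
N(D) = -122
s(l) = -60 (s(l) = -1*(-4) - 1*64 = 4 - 64 = -60)
N(L)/s(m(-15, -9)) = -122/(-60) = -122*(-1/60) = 61/30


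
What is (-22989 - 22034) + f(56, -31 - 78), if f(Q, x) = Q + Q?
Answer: -44911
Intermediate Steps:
f(Q, x) = 2*Q
(-22989 - 22034) + f(56, -31 - 78) = (-22989 - 22034) + 2*56 = -45023 + 112 = -44911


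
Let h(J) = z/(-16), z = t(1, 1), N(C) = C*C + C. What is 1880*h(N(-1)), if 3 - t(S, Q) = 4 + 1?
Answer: 235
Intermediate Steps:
t(S, Q) = -2 (t(S, Q) = 3 - (4 + 1) = 3 - 1*5 = 3 - 5 = -2)
N(C) = C + C² (N(C) = C² + C = C + C²)
z = -2
h(J) = ⅛ (h(J) = -2/(-16) = -2*(-1/16) = ⅛)
1880*h(N(-1)) = 1880*(⅛) = 235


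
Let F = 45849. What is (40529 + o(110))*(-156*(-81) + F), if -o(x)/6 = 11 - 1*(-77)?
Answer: 2339458485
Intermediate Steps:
o(x) = -528 (o(x) = -6*(11 - 1*(-77)) = -6*(11 + 77) = -6*88 = -528)
(40529 + o(110))*(-156*(-81) + F) = (40529 - 528)*(-156*(-81) + 45849) = 40001*(12636 + 45849) = 40001*58485 = 2339458485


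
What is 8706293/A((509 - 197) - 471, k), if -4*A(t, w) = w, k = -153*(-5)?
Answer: -34825172/765 ≈ -45523.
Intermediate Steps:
k = 765
A(t, w) = -w/4
8706293/A((509 - 197) - 471, k) = 8706293/((-¼*765)) = 8706293/(-765/4) = 8706293*(-4/765) = -34825172/765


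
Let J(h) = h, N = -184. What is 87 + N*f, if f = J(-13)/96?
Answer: 1343/12 ≈ 111.92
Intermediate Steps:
f = -13/96 ≈ -0.13542
87 + N*f = 87 - 184*(-13/96) = 87 + 299/12 = 1343/12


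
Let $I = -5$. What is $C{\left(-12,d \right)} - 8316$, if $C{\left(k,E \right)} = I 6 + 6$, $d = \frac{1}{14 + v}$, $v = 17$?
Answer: $-8340$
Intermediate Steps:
$d = \frac{1}{31}$ ($d = \frac{1}{14 + 17} = \frac{1}{31} \approx 0.032258$)
$C{\left(k,E \right)} = -24$ ($C{\left(k,E \right)} = \left(-5\right) 6 + 6 = -30 + 6 = -24$)
$C{\left(-12,d \right)} - 8316 = -24 - 8316 = -8340$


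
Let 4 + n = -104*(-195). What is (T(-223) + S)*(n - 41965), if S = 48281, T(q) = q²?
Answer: -2125738890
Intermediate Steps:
n = 20276 (n = -4 - 104*(-195) = -4 + 20280 = 20276)
(T(-223) + S)*(n - 41965) = ((-223)² + 48281)*(20276 - 41965) = (49729 + 48281)*(-21689) = 98010*(-21689) = -2125738890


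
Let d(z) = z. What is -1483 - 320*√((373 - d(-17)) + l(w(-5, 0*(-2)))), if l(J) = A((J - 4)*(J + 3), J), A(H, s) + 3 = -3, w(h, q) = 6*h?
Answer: -1483 - 2560*√6 ≈ -7753.7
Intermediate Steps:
A(H, s) = -6 (A(H, s) = -3 - 3 = -6)
l(J) = -6
-1483 - 320*√((373 - d(-17)) + l(w(-5, 0*(-2)))) = -1483 - 320*√((373 - 1*(-17)) - 6) = -1483 - 320*√((373 + 17) - 6) = -1483 - 320*√(390 - 6) = -1483 - 2560*√6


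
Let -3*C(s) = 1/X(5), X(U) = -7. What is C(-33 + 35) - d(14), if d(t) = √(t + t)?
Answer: 1/21 - 2*√7 ≈ -5.2439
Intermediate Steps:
C(s) = 1/21 (C(s) = -⅓/(-7) = -⅓*(-⅐) = 1/21)
d(t) = √2*√t (d(t) = √(2*t) = √2*√t)
C(-33 + 35) - d(14) = 1/21 - √2*√14 = 1/21 - 2*√7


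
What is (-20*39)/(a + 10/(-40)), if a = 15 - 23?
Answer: 1040/11 ≈ 94.545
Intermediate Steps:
a = -8
(-20*39)/(a + 10/(-40)) = (-20*39)/(-8 + 10/(-40)) = -780/(-8 + 10*(-1/40)) = -780/(-8 - ¼) = -780/(-33/4) = -780*(-4/33) = 1040/11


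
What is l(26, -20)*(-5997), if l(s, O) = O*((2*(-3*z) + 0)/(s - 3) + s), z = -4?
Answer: 74602680/23 ≈ 3.2436e+6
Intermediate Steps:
l(s, O) = O*(s + 24/(-3 + s)) (l(s, O) = O*((2*(-3*(-4)) + 0)/(s - 3) + s) = O*((2*12 + 0)/(-3 + s) + s) = O*((24 + 0)/(-3 + s) + s) = O*(24/(-3 + s) + s) = O*(s + 24/(-3 + s)))
l(26, -20)*(-5997) = -20*(24 + 26² - 3*26)/(-3 + 26)*(-5997) = -20*(24 + 676 - 78)/23*(-5997) = -20*1/23*622*(-5997) = -12440/23*(-5997) = 74602680/23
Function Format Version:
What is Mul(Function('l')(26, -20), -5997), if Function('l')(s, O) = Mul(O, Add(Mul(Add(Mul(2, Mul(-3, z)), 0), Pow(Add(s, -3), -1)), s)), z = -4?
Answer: Rational(74602680, 23) ≈ 3.2436e+6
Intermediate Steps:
Function('l')(s, O) = Mul(O, Add(s, Mul(24, Pow(Add(-3, s), -1)))) (Function('l')(s, O) = Mul(O, Add(Mul(Add(Mul(2, Mul(-3, -4)), 0), Pow(Add(s, -3), -1)), s)) = Mul(O, Add(Mul(Add(Mul(2, 12), 0), Pow(Add(-3, s), -1)), s)) = Mul(O, Add(Mul(Add(24, 0), Pow(Add(-3, s), -1)), s)) = Mul(O, Add(Mul(24, Pow(Add(-3, s), -1)), s)) = Mul(O, Add(s, Mul(24, Pow(Add(-3, s), -1)))))
Mul(Function('l')(26, -20), -5997) = Mul(Mul(-20, Pow(Add(-3, 26), -1), Add(24, Pow(26, 2), Mul(-3, 26))), -5997) = Mul(Mul(-20, Pow(23, -1), Add(24, 676, -78)), -5997) = Mul(Mul(-20, Rational(1, 23), 622), -5997) = Mul(Rational(-12440, 23), -5997) = Rational(74602680, 23)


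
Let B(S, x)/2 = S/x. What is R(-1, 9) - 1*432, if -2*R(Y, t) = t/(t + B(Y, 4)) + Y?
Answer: -14689/34 ≈ -432.03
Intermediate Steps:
B(S, x) = 2*S/x (B(S, x) = 2*(S/x) = 2*S/x)
R(Y, t) = -Y/2 - t/(2*(t + Y/2)) (R(Y, t) = -(t/(t + 2*Y/4) + Y)/2 = -(t/(t + 2*Y*(¼)) + Y)/2 = -(t/(t + Y/2) + Y)/2 = -(Y + t/(t + Y/2))/2 = -Y/2 - t/(2*(t + Y/2)))
R(-1, 9) - 1*432 = (-1*9 - ½*(-1)² - 1*(-1)*9)/(-1 + 2*9) - 1*432 = (-9 - ½*1 + 9)/(-1 + 18) - 432 = (-9 - ½ + 9)/17 - 432 = (1/17)*(-½) - 432 = -1/34 - 432 = -14689/34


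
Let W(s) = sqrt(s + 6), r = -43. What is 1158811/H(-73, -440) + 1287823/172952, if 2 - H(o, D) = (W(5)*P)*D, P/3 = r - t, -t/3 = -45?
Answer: 117566683245907/15788973657496 - 68068558140*sqrt(11)/151817054399 ≈ 5.9591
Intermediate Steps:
t = 135 (t = -3*(-45) = 135)
W(s) = sqrt(6 + s)
P = -534 (P = 3*(-43 - 1*135) = 3*(-43 - 135) = 3*(-178) = -534)
H(o, D) = 2 + 534*D*sqrt(11) (H(o, D) = 2 - sqrt(6 + 5)*(-534)*D = 2 - sqrt(11)*(-534)*D = 2 - (-534*sqrt(11))*D = 2 - (-534)*D*sqrt(11) = 2 + 534*D*sqrt(11))
1158811/H(-73, -440) + 1287823/172952 = 1158811/(2 + 534*(-440)*sqrt(11)) + 1287823/172952 = 1158811/(2 - 234960*sqrt(11)) + 1287823*(1/172952) = 1158811/(2 - 234960*sqrt(11)) + 1287823/172952 = 1287823/172952 + 1158811/(2 - 234960*sqrt(11))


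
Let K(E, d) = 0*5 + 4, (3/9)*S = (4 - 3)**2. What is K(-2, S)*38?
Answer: 152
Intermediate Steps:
S = 3 (S = 3*(4 - 3)**2 = 3*1**2 = 3*1 = 3)
K(E, d) = 4 (K(E, d) = 0 + 4 = 4)
K(-2, S)*38 = 4*38 = 152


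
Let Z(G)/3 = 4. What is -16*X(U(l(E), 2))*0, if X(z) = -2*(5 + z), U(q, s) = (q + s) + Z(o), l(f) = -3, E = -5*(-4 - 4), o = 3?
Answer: 0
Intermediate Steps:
Z(G) = 12 (Z(G) = 3*4 = 12)
E = 40 (E = -5*(-8) = 40)
U(q, s) = 12 + q + s (U(q, s) = (q + s) + 12 = 12 + q + s)
X(z) = -10 - 2*z
-16*X(U(l(E), 2))*0 = -16*(-10 - 2*(12 - 3 + 2))*0 = -16*(-10 - 2*11)*0 = -16*(-10 - 22)*0 = -16*(-32)*0 = 512*0 = 0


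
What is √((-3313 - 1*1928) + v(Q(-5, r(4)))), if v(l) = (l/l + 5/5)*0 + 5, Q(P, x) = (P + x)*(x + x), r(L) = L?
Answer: 2*I*√1309 ≈ 72.36*I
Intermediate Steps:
Q(P, x) = 2*x*(P + x) (Q(P, x) = (P + x)*(2*x) = 2*x*(P + x))
v(l) = 5 (v(l) = (1 + 5*(⅕))*0 + 5 = (1 + 1)*0 + 5 = 2*0 + 5 = 0 + 5 = 5)
√((-3313 - 1*1928) + v(Q(-5, r(4)))) = √((-3313 - 1*1928) + 5) = √((-3313 - 1928) + 5) = √(-5241 + 5) = √(-5236) = 2*I*√1309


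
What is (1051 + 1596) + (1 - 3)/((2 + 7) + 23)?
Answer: 42351/16 ≈ 2646.9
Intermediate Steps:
(1051 + 1596) + (1 - 3)/((2 + 7) + 23) = 2647 - 2/(9 + 23) = 2647 - 2/32 = 2647 + (1/32)*(-2) = 2647 - 1/16 = 42351/16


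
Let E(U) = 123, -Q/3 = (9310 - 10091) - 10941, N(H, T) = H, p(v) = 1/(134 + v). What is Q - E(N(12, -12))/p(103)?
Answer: 6015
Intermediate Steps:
Q = 35166 (Q = -3*((9310 - 10091) - 10941) = -3*(-781 - 10941) = -3*(-11722) = 35166)
Q - E(N(12, -12))/p(103) = 35166 - 123/(1/(134 + 103)) = 35166 - 123/(1/237) = 35166 - 123/1/237 = 35166 - 123*237 = 35166 - 1*29151 = 35166 - 29151 = 6015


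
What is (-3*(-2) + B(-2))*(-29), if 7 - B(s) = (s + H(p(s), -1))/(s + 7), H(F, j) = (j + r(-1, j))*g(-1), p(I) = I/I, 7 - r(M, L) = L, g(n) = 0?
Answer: -1943/5 ≈ -388.60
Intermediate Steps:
r(M, L) = 7 - L
p(I) = 1
H(F, j) = 0 (H(F, j) = (j + (7 - j))*0 = 7*0 = 0)
B(s) = 7 - s/(7 + s) (B(s) = 7 - (s + 0)/(s + 7) = 7 - s/(7 + s))
(-3*(-2) + B(-2))*(-29) = (-3*(-2) + (49 + 6*(-2))/(7 - 2))*(-29) = (6 + (49 - 12)/5)*(-29) = (6 + (1/5)*37)*(-29) = (6 + 37/5)*(-29) = (67/5)*(-29) = -1943/5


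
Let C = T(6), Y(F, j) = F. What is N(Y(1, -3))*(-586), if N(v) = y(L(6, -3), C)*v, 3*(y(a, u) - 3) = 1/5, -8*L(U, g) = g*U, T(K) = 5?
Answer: -26956/15 ≈ -1797.1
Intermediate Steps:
L(U, g) = -U*g/8 (L(U, g) = -g*U/8 = -U*g/8)
C = 5
y(a, u) = 46/15 (y(a, u) = 3 + (1/3)/5 = 3 + (1/3)*(1/5) = 3 + 1/15 = 46/15)
N(v) = 46*v/15
N(Y(1, -3))*(-586) = ((46/15)*1)*(-586) = (46/15)*(-586) = -26956/15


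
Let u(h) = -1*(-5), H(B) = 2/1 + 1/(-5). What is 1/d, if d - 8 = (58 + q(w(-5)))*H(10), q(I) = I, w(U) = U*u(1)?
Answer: 5/337 ≈ 0.014837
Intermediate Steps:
H(B) = 9/5 (H(B) = 2*1 + 1*(-⅕) = 2 - ⅕ = 9/5)
u(h) = 5
w(U) = 5*U (w(U) = U*5 = 5*U)
d = 337/5 (d = 8 + (58 + 5*(-5))*(9/5) = 8 + (58 - 25)*(9/5) = 8 + 33*(9/5) = 8 + 297/5 = 337/5 ≈ 67.400)
1/d = 1/(337/5) = 5/337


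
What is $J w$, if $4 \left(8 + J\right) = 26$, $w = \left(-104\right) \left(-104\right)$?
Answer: $-16224$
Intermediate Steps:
$w = 10816$
$J = - \frac{3}{2}$ ($J = -8 + \frac{1}{4} \cdot 26 = -8 + \frac{13}{2} = - \frac{3}{2} \approx -1.5$)
$J w = \left(- \frac{3}{2}\right) 10816 = -16224$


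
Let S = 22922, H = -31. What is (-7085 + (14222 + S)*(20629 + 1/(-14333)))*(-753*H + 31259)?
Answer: 599664695259578118/14333 ≈ 4.1838e+13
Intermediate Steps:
(-7085 + (14222 + S)*(20629 + 1/(-14333)))*(-753*H + 31259) = (-7085 + (14222 + 22922)*(20629 + 1/(-14333)))*(-753*(-31) + 31259) = (-7085 + 37144*(20629 - 1/14333))*(23343 + 31259) = (-7085 + 37144*(295675456/14333))*54602 = (-7085 + 10982569137664/14333)*54602 = (10982467588359/14333)*54602 = 599664695259578118/14333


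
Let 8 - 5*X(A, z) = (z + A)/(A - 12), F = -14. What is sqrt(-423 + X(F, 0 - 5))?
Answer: 3*I*sqrt(791570)/130 ≈ 20.532*I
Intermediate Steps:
X(A, z) = 8/5 - (A + z)/(5*(-12 + A)) (X(A, z) = 8/5 - (z + A)/(5*(A - 12)) = 8/5 - (A + z)/(5*(-12 + A)))
sqrt(-423 + X(F, 0 - 5)) = sqrt(-423 + (-96 - (0 - 5) + 7*(-14))/(5*(-12 - 14))) = sqrt(-423 + (1/5)*(-96 - 1*(-5) - 98)/(-26)) = sqrt(-423 + (1/5)*(-1/26)*(-96 + 5 - 98)) = sqrt(-423 + (1/5)*(-1/26)*(-189)) = sqrt(-423 + 189/130) = sqrt(-54801/130) = 3*I*sqrt(791570)/130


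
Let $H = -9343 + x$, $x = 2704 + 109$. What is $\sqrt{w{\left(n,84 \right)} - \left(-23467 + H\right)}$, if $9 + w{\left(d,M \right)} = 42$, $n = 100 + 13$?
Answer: $\sqrt{30030} \approx 173.29$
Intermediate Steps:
$n = 113$
$x = 2813$
$w{\left(d,M \right)} = 33$ ($w{\left(d,M \right)} = -9 + 42 = 33$)
$H = -6530$ ($H = -9343 + 2813 = -6530$)
$\sqrt{w{\left(n,84 \right)} - \left(-23467 + H\right)} = \sqrt{33 + \left(23467 - -6530\right)} = \sqrt{33 + \left(23467 + 6530\right)} = \sqrt{33 + 29997} = \sqrt{30030}$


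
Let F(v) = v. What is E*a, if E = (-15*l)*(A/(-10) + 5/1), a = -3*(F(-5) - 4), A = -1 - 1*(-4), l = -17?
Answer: 64719/2 ≈ 32360.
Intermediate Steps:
A = 3 (A = -1 + 4 = 3)
a = 27 (a = -3*(-5 - 4) = -3*(-9) = 27)
E = 2397/2 (E = (-15*(-17))*(3/(-10) + 5/1) = 255*(3*(-⅒) + 5*1) = 255*(-3/10 + 5) = 255*(47/10) = 2397/2 ≈ 1198.5)
E*a = (2397/2)*27 = 64719/2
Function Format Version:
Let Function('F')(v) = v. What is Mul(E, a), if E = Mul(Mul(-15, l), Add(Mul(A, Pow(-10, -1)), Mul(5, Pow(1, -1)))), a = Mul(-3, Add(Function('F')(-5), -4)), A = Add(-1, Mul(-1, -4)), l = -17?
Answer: Rational(64719, 2) ≈ 32360.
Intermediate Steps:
A = 3 (A = Add(-1, 4) = 3)
a = 27 (a = Mul(-3, Add(-5, -4)) = Mul(-3, -9) = 27)
E = Rational(2397, 2) (E = Mul(Mul(-15, -17), Add(Mul(3, Pow(-10, -1)), Mul(5, Pow(1, -1)))) = Mul(255, Add(Mul(3, Rational(-1, 10)), Mul(5, 1))) = Mul(255, Add(Rational(-3, 10), 5)) = Mul(255, Rational(47, 10)) = Rational(2397, 2) ≈ 1198.5)
Mul(E, a) = Mul(Rational(2397, 2), 27) = Rational(64719, 2)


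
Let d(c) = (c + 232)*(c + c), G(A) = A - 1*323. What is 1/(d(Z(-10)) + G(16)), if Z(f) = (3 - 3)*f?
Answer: -1/307 ≈ -0.0032573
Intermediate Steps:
G(A) = -323 + A (G(A) = A - 323 = -323 + A)
Z(f) = 0 (Z(f) = 0*f = 0)
d(c) = 2*c*(232 + c) (d(c) = (232 + c)*(2*c) = 2*c*(232 + c))
1/(d(Z(-10)) + G(16)) = 1/(2*0*(232 + 0) + (-323 + 16)) = 1/(2*0*232 - 307) = 1/(0 - 307) = 1/(-307) = -1/307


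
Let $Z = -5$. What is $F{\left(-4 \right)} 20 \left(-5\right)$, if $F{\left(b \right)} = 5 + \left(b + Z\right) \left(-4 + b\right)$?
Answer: $-7700$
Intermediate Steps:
$F{\left(b \right)} = 5 + \left(-5 + b\right) \left(-4 + b\right)$ ($F{\left(b \right)} = 5 + \left(b - 5\right) \left(-4 + b\right) = 5 + \left(-5 + b\right) \left(-4 + b\right)$)
$F{\left(-4 \right)} 20 \left(-5\right) = \left(25 + \left(-4\right)^{2} - -36\right) 20 \left(-5\right) = \left(25 + 16 + 36\right) 20 \left(-5\right) = 77 \cdot 20 \left(-5\right) = 1540 \left(-5\right) = -7700$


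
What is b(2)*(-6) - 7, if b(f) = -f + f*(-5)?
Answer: 65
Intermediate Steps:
b(f) = -6*f (b(f) = -f - 5*f = -6*f)
b(2)*(-6) - 7 = -6*2*(-6) - 7 = -12*(-6) - 7 = 72 - 7 = 65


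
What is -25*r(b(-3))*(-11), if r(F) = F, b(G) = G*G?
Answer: 2475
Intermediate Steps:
b(G) = G²
-25*r(b(-3))*(-11) = -25*(-3)²*(-11) = -25*9*(-11) = -225*(-11) = 2475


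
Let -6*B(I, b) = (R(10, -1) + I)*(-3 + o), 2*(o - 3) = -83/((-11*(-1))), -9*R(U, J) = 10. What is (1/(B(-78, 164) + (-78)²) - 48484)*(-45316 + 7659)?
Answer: 3272083153897783/1792174 ≈ 1.8258e+9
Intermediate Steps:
R(U, J) = -10/9 (R(U, J) = -⅑*10 = -10/9)
o = -17/22 (o = 3 + (-83/((-11*(-1))))/2 = 3 + (-83/11)/2 = 3 + (-83*1/11)/2 = 3 + (½)*(-83/11) = 3 - 83/22 = -17/22 ≈ -0.77273)
B(I, b) = -415/594 + 83*I/132 (B(I, b) = -(-10/9 + I)*(-3 - 17/22)/6 = -(-10/9 + I)*(-83)/(6*22) = -(415/99 - 83*I/22)/6 = -415/594 + 83*I/132)
(1/(B(-78, 164) + (-78)²) - 48484)*(-45316 + 7659) = (1/((-415/594 + (83/132)*(-78)) + (-78)²) - 48484)*(-45316 + 7659) = (1/((-415/594 - 1079/22) + 6084) - 48484)*(-37657) = (1/(-14774/297 + 6084) - 48484)*(-37657) = (1/(1792174/297) - 48484)*(-37657) = (297/1792174 - 48484)*(-37657) = -86891763919/1792174*(-37657) = 3272083153897783/1792174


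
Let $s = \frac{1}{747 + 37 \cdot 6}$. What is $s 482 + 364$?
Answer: $\frac{353198}{969} \approx 364.5$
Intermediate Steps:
$s = \frac{1}{969}$ ($s = \frac{1}{747 + 222} = \frac{1}{969} \approx 0.001032$)
$s 482 + 364 = \frac{1}{969} \cdot 482 + 364 = \frac{482}{969} + 364 = \frac{353198}{969}$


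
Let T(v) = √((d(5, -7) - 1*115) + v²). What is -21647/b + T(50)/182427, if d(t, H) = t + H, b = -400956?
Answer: 21647/400956 + √2383/182427 ≈ 0.054256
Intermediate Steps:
d(t, H) = H + t
T(v) = √(-117 + v²) (T(v) = √(((-7 + 5) - 1*115) + v²) = √((-2 - 115) + v²) = √(-117 + v²))
-21647/b + T(50)/182427 = -21647/(-400956) + √(-117 + 50²)/182427 = -21647*(-1/400956) + √(-117 + 2500)*(1/182427) = 21647/400956 + √2383*(1/182427) = 21647/400956 + √2383/182427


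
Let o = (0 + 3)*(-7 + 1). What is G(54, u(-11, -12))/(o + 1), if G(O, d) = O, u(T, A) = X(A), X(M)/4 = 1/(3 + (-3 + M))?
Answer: -54/17 ≈ -3.1765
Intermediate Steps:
X(M) = 4/M (X(M) = 4/(3 + (-3 + M)) = 4/M)
u(T, A) = 4/A
o = -18 (o = 3*(-6) = -18)
G(54, u(-11, -12))/(o + 1) = 54/(-18 + 1) = 54/(-17) = 54*(-1/17) = -54/17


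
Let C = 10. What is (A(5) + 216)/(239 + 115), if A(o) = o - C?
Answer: 211/354 ≈ 0.59605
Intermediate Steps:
A(o) = -10 + o (A(o) = o - 1*10 = o - 10 = -10 + o)
(A(5) + 216)/(239 + 115) = ((-10 + 5) + 216)/(239 + 115) = (-5 + 216)/354 = 211*(1/354) = 211/354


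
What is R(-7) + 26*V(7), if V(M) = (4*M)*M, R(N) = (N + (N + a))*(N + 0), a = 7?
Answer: 5145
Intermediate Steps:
R(N) = N*(7 + 2*N) (R(N) = (N + (N + 7))*(N + 0) = (N + (7 + N))*N = (7 + 2*N)*N = N*(7 + 2*N))
V(M) = 4*M²
R(-7) + 26*V(7) = -7*(7 + 2*(-7)) + 26*(4*7²) = -7*(7 - 14) + 26*(4*49) = -7*(-7) + 26*196 = 49 + 5096 = 5145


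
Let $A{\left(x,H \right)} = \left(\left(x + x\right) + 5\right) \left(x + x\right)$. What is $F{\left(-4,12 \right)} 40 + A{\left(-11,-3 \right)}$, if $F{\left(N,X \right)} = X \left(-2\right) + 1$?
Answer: $-546$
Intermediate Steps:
$A{\left(x,H \right)} = 2 x \left(5 + 2 x\right)$ ($A{\left(x,H \right)} = \left(2 x + 5\right) 2 x = \left(5 + 2 x\right) 2 x = 2 x \left(5 + 2 x\right)$)
$F{\left(N,X \right)} = 1 - 2 X$ ($F{\left(N,X \right)} = - 2 X + 1 = 1 - 2 X$)
$F{\left(-4,12 \right)} 40 + A{\left(-11,-3 \right)} = \left(1 - 24\right) 40 + 2 \left(-11\right) \left(5 + 2 \left(-11\right)\right) = \left(1 - 24\right) 40 + 2 \left(-11\right) \left(5 - 22\right) = \left(-23\right) 40 + 2 \left(-11\right) \left(-17\right) = -920 + 374 = -546$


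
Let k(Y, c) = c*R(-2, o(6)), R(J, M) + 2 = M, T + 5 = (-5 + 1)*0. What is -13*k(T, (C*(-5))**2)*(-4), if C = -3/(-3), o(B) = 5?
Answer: 3900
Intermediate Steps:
T = -5 (T = -5 + (-5 + 1)*0 = -5 - 4*0 = -5 + 0 = -5)
R(J, M) = -2 + M
C = 1 (C = -3*(-1/3) = 1)
k(Y, c) = 3*c (k(Y, c) = c*(-2 + 5) = c*3 = 3*c)
-13*k(T, (C*(-5))**2)*(-4) = -39*(1*(-5))**2*(-4) = -39*(-5)**2*(-4) = -39*25*(-4) = -13*75*(-4) = -975*(-4) = 3900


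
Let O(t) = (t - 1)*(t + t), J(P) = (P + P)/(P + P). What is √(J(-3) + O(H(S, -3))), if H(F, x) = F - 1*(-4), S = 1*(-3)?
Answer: 1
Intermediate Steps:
S = -3
H(F, x) = 4 + F (H(F, x) = F + 4 = 4 + F)
J(P) = 1 (J(P) = (2*P)/((2*P)) = (2*P)*(1/(2*P)) = 1)
O(t) = 2*t*(-1 + t) (O(t) = (-1 + t)*(2*t) = 2*t*(-1 + t))
√(J(-3) + O(H(S, -3))) = √(1 + 2*(4 - 3)*(-1 + (4 - 3))) = √(1 + 2*1*(-1 + 1)) = √(1 + 2*1*0) = √(1 + 0) = √1 = 1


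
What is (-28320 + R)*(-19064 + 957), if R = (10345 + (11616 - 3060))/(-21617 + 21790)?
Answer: 88370471113/173 ≈ 5.1081e+8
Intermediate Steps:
R = 18901/173 (R = (10345 + 8556)/173 = 18901*(1/173) = 18901/173 ≈ 109.25)
(-28320 + R)*(-19064 + 957) = (-28320 + 18901/173)*(-19064 + 957) = -4880459/173*(-18107) = 88370471113/173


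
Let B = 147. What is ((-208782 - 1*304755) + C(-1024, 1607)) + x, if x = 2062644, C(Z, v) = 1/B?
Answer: 227718730/147 ≈ 1.5491e+6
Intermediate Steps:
C(Z, v) = 1/147
((-208782 - 1*304755) + C(-1024, 1607)) + x = ((-208782 - 1*304755) + 1/147) + 2062644 = ((-208782 - 304755) + 1/147) + 2062644 = (-513537 + 1/147) + 2062644 = -75489938/147 + 2062644 = 227718730/147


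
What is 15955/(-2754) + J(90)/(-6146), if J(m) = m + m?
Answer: -49277575/8463042 ≈ -5.8227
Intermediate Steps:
J(m) = 2*m
15955/(-2754) + J(90)/(-6146) = 15955/(-2754) + (2*90)/(-6146) = 15955*(-1/2754) + 180*(-1/6146) = -15955/2754 - 90/3073 = -49277575/8463042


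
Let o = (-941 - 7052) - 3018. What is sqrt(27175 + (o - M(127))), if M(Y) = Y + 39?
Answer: sqrt(15998) ≈ 126.48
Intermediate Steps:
o = -11011 (o = -7993 - 3018 = -11011)
M(Y) = 39 + Y
sqrt(27175 + (o - M(127))) = sqrt(27175 + (-11011 - (39 + 127))) = sqrt(27175 + (-11011 - 1*166)) = sqrt(27175 + (-11011 - 166)) = sqrt(27175 - 11177) = sqrt(15998)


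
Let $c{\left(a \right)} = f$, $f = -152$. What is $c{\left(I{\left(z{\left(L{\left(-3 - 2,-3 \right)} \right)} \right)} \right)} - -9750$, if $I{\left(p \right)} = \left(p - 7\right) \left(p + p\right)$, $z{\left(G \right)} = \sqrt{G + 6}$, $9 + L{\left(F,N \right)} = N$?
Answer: $9598$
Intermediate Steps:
$L{\left(F,N \right)} = -9 + N$
$z{\left(G \right)} = \sqrt{6 + G}$
$I{\left(p \right)} = 2 p \left(-7 + p\right)$ ($I{\left(p \right)} = \left(-7 + p\right) 2 p = 2 p \left(-7 + p\right)$)
$c{\left(a \right)} = -152$
$c{\left(I{\left(z{\left(L{\left(-3 - 2,-3 \right)} \right)} \right)} \right)} - -9750 = -152 - -9750 = -152 + 9750 = 9598$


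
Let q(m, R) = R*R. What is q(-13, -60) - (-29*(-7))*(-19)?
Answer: 7457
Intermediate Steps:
q(m, R) = R²
q(-13, -60) - (-29*(-7))*(-19) = (-60)² - (-29*(-7))*(-19) = 3600 - 203*(-19) = 3600 - 1*(-3857) = 3600 + 3857 = 7457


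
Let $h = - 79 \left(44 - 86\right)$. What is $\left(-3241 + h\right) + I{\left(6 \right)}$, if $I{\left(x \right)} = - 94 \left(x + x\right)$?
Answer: $-1051$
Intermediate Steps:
$h = 3318$ ($h = \left(-79\right) \left(-42\right) = 3318$)
$I{\left(x \right)} = - 188 x$ ($I{\left(x \right)} = - 94 \cdot 2 x = - 188 x$)
$\left(-3241 + h\right) + I{\left(6 \right)} = \left(-3241 + 3318\right) - 1128 = 77 - 1128 = -1051$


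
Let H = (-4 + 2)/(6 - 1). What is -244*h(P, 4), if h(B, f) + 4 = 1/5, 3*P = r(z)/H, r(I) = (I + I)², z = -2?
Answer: 4636/5 ≈ 927.20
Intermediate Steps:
H = -⅖ (H = -2/5 = -2*⅕ = -⅖ ≈ -0.40000)
r(I) = 4*I² (r(I) = (2*I)² = 4*I²)
P = -40/3 (P = ((4*(-2)²)/(-⅖))/3 = ((4*4)*(-5/2))/3 = (16*(-5/2))/3 = (⅓)*(-40) = -40/3 ≈ -13.333)
h(B, f) = -19/5 (h(B, f) = -4 + 1/5 = -4 + ⅕ = -19/5)
-244*h(P, 4) = -244*(-19/5) = 4636/5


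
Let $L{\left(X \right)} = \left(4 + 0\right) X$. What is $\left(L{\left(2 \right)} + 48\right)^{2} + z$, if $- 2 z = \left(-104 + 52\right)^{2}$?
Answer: $1784$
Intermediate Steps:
$L{\left(X \right)} = 4 X$
$z = -1352$ ($z = - \frac{\left(-104 + 52\right)^{2}}{2} = - \frac{\left(-52\right)^{2}}{2} = \left(- \frac{1}{2}\right) 2704 = -1352$)
$\left(L{\left(2 \right)} + 48\right)^{2} + z = \left(4 \cdot 2 + 48\right)^{2} - 1352 = \left(8 + 48\right)^{2} - 1352 = 56^{2} - 1352 = 3136 - 1352 = 1784$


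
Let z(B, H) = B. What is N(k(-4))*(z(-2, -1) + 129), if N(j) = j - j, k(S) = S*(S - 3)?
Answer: 0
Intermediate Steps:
k(S) = S*(-3 + S)
N(j) = 0
N(k(-4))*(z(-2, -1) + 129) = 0*(-2 + 129) = 0*127 = 0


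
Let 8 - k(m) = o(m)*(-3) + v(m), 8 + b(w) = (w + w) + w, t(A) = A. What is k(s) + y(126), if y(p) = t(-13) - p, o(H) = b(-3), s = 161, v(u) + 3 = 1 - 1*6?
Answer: -174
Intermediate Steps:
v(u) = -8 (v(u) = -3 + (1 - 1*6) = -3 + (1 - 6) = -3 - 5 = -8)
b(w) = -8 + 3*w (b(w) = -8 + ((w + w) + w) = -8 + (2*w + w) = -8 + 3*w)
o(H) = -17 (o(H) = -8 + 3*(-3) = -8 - 9 = -17)
k(m) = -35 (k(m) = 8 - (-17*(-3) - 8) = 8 - (51 - 8) = 8 - 1*43 = 8 - 43 = -35)
y(p) = -13 - p
k(s) + y(126) = -35 + (-13 - 1*126) = -35 + (-13 - 126) = -35 - 139 = -174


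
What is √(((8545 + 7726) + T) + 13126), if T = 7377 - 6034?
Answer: 2*√7685 ≈ 175.33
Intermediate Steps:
T = 1343
√(((8545 + 7726) + T) + 13126) = √(((8545 + 7726) + 1343) + 13126) = √((16271 + 1343) + 13126) = √(17614 + 13126) = √30740 = 2*√7685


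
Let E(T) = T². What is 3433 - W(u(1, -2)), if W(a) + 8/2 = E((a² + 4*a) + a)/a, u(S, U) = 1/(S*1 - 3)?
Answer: 27577/8 ≈ 3447.1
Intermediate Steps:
u(S, U) = 1/(-3 + S) (u(S, U) = 1/(S - 3) = 1/(-3 + S))
W(a) = -4 + (a² + 5*a)²/a (W(a) = -4 + ((a² + 4*a) + a)²/a = -4 + (a² + 5*a)²/a)
3433 - W(u(1, -2)) = 3433 - (-4 + (5 + 1/(-3 + 1))²/(-3 + 1)) = 3433 - (-4 + (5 + 1/(-2))²/(-2)) = 3433 - (-4 - (5 - ½)²/2) = 3433 - (-4 - (9/2)²/2) = 3433 - (-4 - ½*81/4) = 3433 - (-4 - 81/8) = 3433 - 1*(-113/8) = 3433 + 113/8 = 27577/8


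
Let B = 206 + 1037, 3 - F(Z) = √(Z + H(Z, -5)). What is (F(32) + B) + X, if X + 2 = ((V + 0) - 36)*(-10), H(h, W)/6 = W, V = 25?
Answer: 1354 - √2 ≈ 1352.6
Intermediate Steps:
H(h, W) = 6*W
F(Z) = 3 - √(-30 + Z) (F(Z) = 3 - √(Z + 6*(-5)) = 3 - √(Z - 30) = 3 - √(-30 + Z))
B = 1243
X = 108 (X = -2 + ((25 + 0) - 36)*(-10) = -2 + (25 - 36)*(-10) = -2 - 11*(-10) = -2 + 110 = 108)
(F(32) + B) + X = ((3 - √(-30 + 32)) + 1243) + 108 = ((3 - √2) + 1243) + 108 = (1246 - √2) + 108 = 1354 - √2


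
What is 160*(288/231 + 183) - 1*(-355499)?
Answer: 29643343/77 ≈ 3.8498e+5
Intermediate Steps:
160*(288/231 + 183) - 1*(-355499) = 160*(288*(1/231) + 183) + 355499 = 160*(96/77 + 183) + 355499 = 160*(14187/77) + 355499 = 2269920/77 + 355499 = 29643343/77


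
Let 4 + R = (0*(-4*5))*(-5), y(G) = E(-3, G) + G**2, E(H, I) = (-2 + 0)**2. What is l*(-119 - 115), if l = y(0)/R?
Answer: 234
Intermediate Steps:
E(H, I) = 4 (E(H, I) = (-2)**2 = 4)
y(G) = 4 + G**2
R = -4 (R = -4 + (0*(-4*5))*(-5) = -4 + (0*(-20))*(-5) = -4 + 0*(-5) = -4 + 0 = -4)
l = -1 (l = (4 + 0**2)/(-4) = (4 + 0)*(-1/4) = 4*(-1/4) = -1)
l*(-119 - 115) = -(-119 - 115) = -1*(-234) = 234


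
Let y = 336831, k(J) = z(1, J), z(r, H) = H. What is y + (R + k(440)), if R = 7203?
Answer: 344474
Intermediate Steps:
k(J) = J
y + (R + k(440)) = 336831 + (7203 + 440) = 336831 + 7643 = 344474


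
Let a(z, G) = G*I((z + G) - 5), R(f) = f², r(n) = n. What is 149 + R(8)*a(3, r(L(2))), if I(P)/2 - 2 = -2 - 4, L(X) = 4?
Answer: -1899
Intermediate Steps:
I(P) = -8 (I(P) = 4 + 2*(-2 - 4) = 4 + 2*(-6) = 4 - 12 = -8)
a(z, G) = -8*G (a(z, G) = G*(-8) = -8*G)
149 + R(8)*a(3, r(L(2))) = 149 + 8²*(-8*4) = 149 + 64*(-32) = 149 - 2048 = -1899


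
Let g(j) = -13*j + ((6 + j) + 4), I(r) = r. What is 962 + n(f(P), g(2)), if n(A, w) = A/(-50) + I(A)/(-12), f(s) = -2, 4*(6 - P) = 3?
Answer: 144331/150 ≈ 962.21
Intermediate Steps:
P = 21/4 (P = 6 - 1/4*3 = 6 - 3/4 = 21/4 ≈ 5.2500)
g(j) = 10 - 12*j (g(j) = -13*j + (10 + j) = 10 - 12*j)
n(A, w) = -31*A/300 (n(A, w) = A/(-50) + A/(-12) = A*(-1/50) + A*(-1/12) = -A/50 - A/12 = -31*A/300)
962 + n(f(P), g(2)) = 962 - 31/300*(-2) = 962 + 31/150 = 144331/150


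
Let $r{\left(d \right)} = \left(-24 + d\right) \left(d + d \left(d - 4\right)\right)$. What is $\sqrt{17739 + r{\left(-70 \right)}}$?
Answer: $i \sqrt{462601} \approx 680.15 i$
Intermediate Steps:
$r{\left(d \right)} = \left(-24 + d\right) \left(d + d \left(-4 + d\right)\right)$
$\sqrt{17739 + r{\left(-70 \right)}} = \sqrt{17739 - 70 \left(72 + \left(-70\right)^{2} - -1890\right)} = \sqrt{17739 - 70 \left(72 + 4900 + 1890\right)} = \sqrt{17739 - 480340} = \sqrt{-462601} = i \sqrt{462601}$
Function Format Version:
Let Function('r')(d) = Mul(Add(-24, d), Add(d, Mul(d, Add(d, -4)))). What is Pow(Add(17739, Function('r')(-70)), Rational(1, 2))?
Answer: Mul(I, Pow(462601, Rational(1, 2))) ≈ Mul(680.15, I)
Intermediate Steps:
Function('r')(d) = Mul(Add(-24, d), Add(d, Mul(d, Add(-4, d))))
Pow(Add(17739, Function('r')(-70)), Rational(1, 2)) = Pow(Add(17739, Mul(-70, Add(72, Pow(-70, 2), Mul(-27, -70)))), Rational(1, 2)) = Pow(Add(17739, Mul(-70, Add(72, 4900, 1890))), Rational(1, 2)) = Pow(Add(17739, Mul(-70, 6862)), Rational(1, 2)) = Pow(Add(17739, -480340), Rational(1, 2)) = Pow(-462601, Rational(1, 2)) = Mul(I, Pow(462601, Rational(1, 2)))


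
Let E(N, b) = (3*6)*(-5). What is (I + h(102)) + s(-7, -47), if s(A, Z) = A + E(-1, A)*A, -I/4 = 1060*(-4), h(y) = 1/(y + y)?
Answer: 3586933/204 ≈ 17583.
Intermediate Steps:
h(y) = 1/(2*y)
I = 16960 (I = -4240*(-4) = -4*(-4240) = 16960)
E(N, b) = -90 (E(N, b) = 18*(-5) = -90)
s(A, Z) = -89*A (s(A, Z) = A - 90*A = -89*A)
(I + h(102)) + s(-7, -47) = (16960 + (½)/102) - 89*(-7) = (16960 + (½)*(1/102)) + 623 = (16960 + 1/204) + 623 = 3459841/204 + 623 = 3586933/204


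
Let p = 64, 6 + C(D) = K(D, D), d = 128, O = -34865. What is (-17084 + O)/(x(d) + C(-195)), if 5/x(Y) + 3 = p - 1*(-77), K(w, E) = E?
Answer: 7168962/27733 ≈ 258.50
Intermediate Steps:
C(D) = -6 + D
x(Y) = 5/138 (x(Y) = 5/(-3 + (64 - 1*(-77))) = 5/(-3 + (64 + 77)) = 5/(-3 + 141) = 5/138)
(-17084 + O)/(x(d) + C(-195)) = (-17084 - 34865)/(5/138 + (-6 - 195)) = -51949/(5/138 - 201) = -51949/(-27733/138) = -51949*(-138/27733) = 7168962/27733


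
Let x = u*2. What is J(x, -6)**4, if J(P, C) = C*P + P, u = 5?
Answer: 6250000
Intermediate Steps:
x = 10 (x = 5*2 = 10)
J(P, C) = P + C*P
J(x, -6)**4 = (10*(1 - 6))**4 = (10*(-5))**4 = (-50)**4 = 6250000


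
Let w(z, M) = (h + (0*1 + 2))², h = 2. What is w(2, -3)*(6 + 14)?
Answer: 320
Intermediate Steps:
w(z, M) = 16 (w(z, M) = (2 + (0*1 + 2))² = (2 + (0 + 2))² = (2 + 2)² = 4² = 16)
w(2, -3)*(6 + 14) = 16*(6 + 14) = 16*20 = 320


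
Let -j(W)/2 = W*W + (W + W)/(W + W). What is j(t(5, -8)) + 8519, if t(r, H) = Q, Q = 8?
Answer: 8389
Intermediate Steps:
t(r, H) = 8
j(W) = -2 - 2*W² (j(W) = -2*(W*W + (W + W)/(W + W)) = -2*(W² + (2*W)/((2*W))) = -2*(W² + (2*W)*(1/(2*W))) = -2*(W² + 1) = -2*(1 + W²) = -2 - 2*W²)
j(t(5, -8)) + 8519 = (-2 - 2*8²) + 8519 = (-2 - 2*64) + 8519 = (-2 - 128) + 8519 = -130 + 8519 = 8389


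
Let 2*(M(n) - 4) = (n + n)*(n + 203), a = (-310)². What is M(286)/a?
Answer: 69929/48050 ≈ 1.4553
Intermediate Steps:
a = 96100
M(n) = 4 + n*(203 + n) (M(n) = 4 + ((n + n)*(n + 203))/2 = 4 + ((2*n)*(203 + n))/2 = 4 + (2*n*(203 + n))/2 = 4 + n*(203 + n))
M(286)/a = (4 + 286² + 203*286)/96100 = (4 + 81796 + 58058)*(1/96100) = 139858*(1/96100) = 69929/48050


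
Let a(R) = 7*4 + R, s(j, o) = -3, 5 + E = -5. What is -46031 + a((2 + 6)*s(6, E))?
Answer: -46027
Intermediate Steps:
E = -10 (E = -5 - 5 = -10)
a(R) = 28 + R
-46031 + a((2 + 6)*s(6, E)) = -46031 + (28 + (2 + 6)*(-3)) = -46031 + (28 + 8*(-3)) = -46031 + (28 - 24) = -46031 + 4 = -46027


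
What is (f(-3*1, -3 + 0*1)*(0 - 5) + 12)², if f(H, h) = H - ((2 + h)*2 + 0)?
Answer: 289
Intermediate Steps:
f(H, h) = -4 + H - 2*h (f(H, h) = H - ((4 + 2*h) + 0) = H - (4 + 2*h) = H + (-4 - 2*h) = -4 + H - 2*h)
(f(-3*1, -3 + 0*1)*(0 - 5) + 12)² = ((-4 - 3*1 - 2*(-3 + 0*1))*(0 - 5) + 12)² = ((-4 - 3 - 2*(-3 + 0))*(-5) + 12)² = ((-4 - 3 - 2*(-3))*(-5) + 12)² = ((-4 - 3 + 6)*(-5) + 12)² = (-1*(-5) + 12)² = (5 + 12)² = 17² = 289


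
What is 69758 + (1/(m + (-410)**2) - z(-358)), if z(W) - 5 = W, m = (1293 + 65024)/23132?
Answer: 272630515875519/3888555517 ≈ 70111.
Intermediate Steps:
m = 66317/23132 (m = 66317*(1/23132) = 66317/23132 ≈ 2.8669)
z(W) = 5 + W
69758 + (1/(m + (-410)**2) - z(-358)) = 69758 + (1/(66317/23132 + (-410)**2) - (5 - 358)) = 69758 + (1/(66317/23132 + 168100) - 1*(-353)) = 69758 + (1/(3888555517/23132) + 353) = 69758 + (23132/3888555517 + 353) = 69758 + 1372660120633/3888555517 = 272630515875519/3888555517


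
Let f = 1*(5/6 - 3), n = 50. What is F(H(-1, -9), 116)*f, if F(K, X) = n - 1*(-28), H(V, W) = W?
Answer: -169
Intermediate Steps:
f = -13/6 (f = 1*(5*(⅙) - 3) = 1*(⅚ - 3) = 1*(-13/6) = -13/6 ≈ -2.1667)
F(K, X) = 78 (F(K, X) = 50 - 1*(-28) = 50 + 28 = 78)
F(H(-1, -9), 116)*f = 78*(-13/6) = -169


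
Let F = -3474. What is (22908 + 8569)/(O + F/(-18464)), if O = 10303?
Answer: 290595664/95119033 ≈ 3.0551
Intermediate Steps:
(22908 + 8569)/(O + F/(-18464)) = (22908 + 8569)/(10303 - 3474/(-18464)) = 31477/(10303 - 3474*(-1/18464)) = 31477/(10303 + 1737/9232) = 31477/(95119033/9232) = 31477*(9232/95119033) = 290595664/95119033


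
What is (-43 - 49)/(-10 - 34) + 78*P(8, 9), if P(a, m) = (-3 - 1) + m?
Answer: 4313/11 ≈ 392.09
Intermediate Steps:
P(a, m) = -4 + m
(-43 - 49)/(-10 - 34) + 78*P(8, 9) = (-43 - 49)/(-10 - 34) + 78*(-4 + 9) = -92/(-44) + 78*5 = -92*(-1/44) + 390 = 23/11 + 390 = 4313/11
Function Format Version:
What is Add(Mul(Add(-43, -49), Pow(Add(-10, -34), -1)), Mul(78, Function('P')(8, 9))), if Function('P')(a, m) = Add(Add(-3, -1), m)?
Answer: Rational(4313, 11) ≈ 392.09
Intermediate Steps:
Function('P')(a, m) = Add(-4, m)
Add(Mul(Add(-43, -49), Pow(Add(-10, -34), -1)), Mul(78, Function('P')(8, 9))) = Add(Mul(Add(-43, -49), Pow(Add(-10, -34), -1)), Mul(78, Add(-4, 9))) = Add(Mul(-92, Pow(-44, -1)), Mul(78, 5)) = Add(Mul(-92, Rational(-1, 44)), 390) = Add(Rational(23, 11), 390) = Rational(4313, 11)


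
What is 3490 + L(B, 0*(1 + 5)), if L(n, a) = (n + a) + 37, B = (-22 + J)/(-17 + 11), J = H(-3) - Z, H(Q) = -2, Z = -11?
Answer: 21175/6 ≈ 3529.2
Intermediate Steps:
J = 9 (J = -2 - 1*(-11) = -2 + 11 = 9)
B = 13/6 (B = (-22 + 9)/(-17 + 11) = -13/(-6) = -13*(-⅙) = 13/6 ≈ 2.1667)
L(n, a) = 37 + a + n (L(n, a) = (a + n) + 37 = 37 + a + n)
3490 + L(B, 0*(1 + 5)) = 3490 + (37 + 0*(1 + 5) + 13/6) = 3490 + (37 + 0*6 + 13/6) = 3490 + (37 + 0 + 13/6) = 3490 + 235/6 = 21175/6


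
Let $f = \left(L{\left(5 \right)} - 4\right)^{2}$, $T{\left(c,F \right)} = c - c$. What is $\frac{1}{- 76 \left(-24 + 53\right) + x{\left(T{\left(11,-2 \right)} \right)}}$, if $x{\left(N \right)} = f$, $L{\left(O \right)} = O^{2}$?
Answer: $- \frac{1}{1763} \approx -0.00056721$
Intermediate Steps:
$T{\left(c,F \right)} = 0$
$f = 441$ ($f = \left(5^{2} - 4\right)^{2} = \left(25 - 4\right)^{2} = 21^{2} = 441$)
$x{\left(N \right)} = 441$
$\frac{1}{- 76 \left(-24 + 53\right) + x{\left(T{\left(11,-2 \right)} \right)}} = \frac{1}{- 76 \left(-24 + 53\right) + 441} = \frac{1}{\left(-76\right) 29 + 441} = \frac{1}{-2204 + 441} = \frac{1}{-1763} = - \frac{1}{1763}$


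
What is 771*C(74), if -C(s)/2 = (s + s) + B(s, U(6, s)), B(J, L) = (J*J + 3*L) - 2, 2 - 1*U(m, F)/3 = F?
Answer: -7669908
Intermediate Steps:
U(m, F) = 6 - 3*F
B(J, L) = -2 + J**2 + 3*L (B(J, L) = (J**2 + 3*L) - 2 = -2 + J**2 + 3*L)
C(s) = -32 - 2*s**2 + 14*s (C(s) = -2*((s + s) + (-2 + s**2 + 3*(6 - 3*s))) = -2*(2*s + (-2 + s**2 + (18 - 9*s))) = -2*(2*s + (16 + s**2 - 9*s)) = -2*(16 + s**2 - 7*s) = -32 - 2*s**2 + 14*s)
771*C(74) = 771*(-32 - 2*74**2 + 14*74) = 771*(-32 - 2*5476 + 1036) = 771*(-32 - 10952 + 1036) = 771*(-9948) = -7669908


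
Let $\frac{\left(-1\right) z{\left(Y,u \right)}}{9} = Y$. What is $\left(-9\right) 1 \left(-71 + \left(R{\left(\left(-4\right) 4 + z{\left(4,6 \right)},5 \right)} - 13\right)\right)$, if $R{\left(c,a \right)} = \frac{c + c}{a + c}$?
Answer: $\frac{34596}{47} \approx 736.08$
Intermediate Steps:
$z{\left(Y,u \right)} = - 9 Y$
$R{\left(c,a \right)} = \frac{2 c}{a + c}$
$\left(-9\right) 1 \left(-71 + \left(R{\left(\left(-4\right) 4 + z{\left(4,6 \right)},5 \right)} - 13\right)\right) = \left(-9\right) 1 \left(-71 - \left(13 - \frac{2 \left(\left(-4\right) 4 - 36\right)}{5 - 52}\right)\right) = - 9 \left(-71 - \left(13 - \frac{2 \left(-16 - 36\right)}{5 - 52}\right)\right) = - 9 \left(-71 - \left(13 + \frac{104}{5 - 52}\right)\right) = - 9 \left(-71 - \left(13 + \frac{104}{-47}\right)\right) = - 9 \left(-71 - \left(13 + 104 \left(- \frac{1}{47}\right)\right)\right) = - 9 \left(-71 + \left(\frac{104}{47} - 13\right)\right) = - 9 \left(-71 - \frac{507}{47}\right) = \left(-9\right) \left(- \frac{3844}{47}\right) = \frac{34596}{47}$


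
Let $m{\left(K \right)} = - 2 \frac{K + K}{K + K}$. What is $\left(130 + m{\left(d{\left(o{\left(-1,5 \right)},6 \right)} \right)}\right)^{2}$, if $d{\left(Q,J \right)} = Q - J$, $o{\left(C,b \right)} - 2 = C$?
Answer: $16384$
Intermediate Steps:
$o{\left(C,b \right)} = 2 + C$
$m{\left(K \right)} = -2$ ($m{\left(K \right)} = - 2 \frac{2 K}{2 K} = - 2 \cdot 2 K \frac{1}{2 K} = \left(-2\right) 1 = -2$)
$\left(130 + m{\left(d{\left(o{\left(-1,5 \right)},6 \right)} \right)}\right)^{2} = \left(130 - 2\right)^{2} = 128^{2} = 16384$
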